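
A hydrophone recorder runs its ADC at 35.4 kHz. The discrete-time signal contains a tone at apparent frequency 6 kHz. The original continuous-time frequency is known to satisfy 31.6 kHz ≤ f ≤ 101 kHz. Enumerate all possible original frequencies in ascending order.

41.4 kHz, 64.8 kHz, 76.8 kHz, 100.2 kHz

Frequencies that alias to 6 kHz are k·fs ± 6 kHz for integer k ≥ 0.
k=0: 6 kHz.
k=1: 29.4 kHz, 41.4 kHz.
k=2: 64.8 kHz, 76.8 kHz.
k=3: 100.2 kHz, 112.2 kHz.
k=4: 135.6 kHz, 147.6 kHz.
Within [31.6 kHz, 101 kHz]: 41.4 kHz, 64.8 kHz, 76.8 kHz, 100.2 kHz.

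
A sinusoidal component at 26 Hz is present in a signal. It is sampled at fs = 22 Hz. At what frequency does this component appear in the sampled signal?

26 Hz mod fs = 4 Hz.
4 Hz ≤ fs/2 = 11 Hz, appears at 4 Hz.

4 Hz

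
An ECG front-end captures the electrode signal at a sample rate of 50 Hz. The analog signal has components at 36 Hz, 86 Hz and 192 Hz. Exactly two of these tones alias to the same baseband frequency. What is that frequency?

14 Hz

fs/2 = 25 Hz.
36 Hz > fs/2 = 25 Hz, folds to fs − 36 Hz = 14 Hz.
86 Hz mod fs = 36 Hz.
36 Hz > fs/2 = 25 Hz, folds to fs − 36 Hz = 14 Hz.
192 Hz mod fs = 42 Hz.
42 Hz > fs/2 = 25 Hz, folds to fs − 42 Hz = 8 Hz.
36 Hz and 86 Hz both map to 14 Hz.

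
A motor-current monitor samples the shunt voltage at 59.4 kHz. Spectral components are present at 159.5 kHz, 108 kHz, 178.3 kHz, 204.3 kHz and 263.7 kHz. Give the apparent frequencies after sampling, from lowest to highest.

fs/2 = 29.7 kHz.
159.5 kHz mod fs = 40.7 kHz.
40.7 kHz > fs/2 = 29.7 kHz, folds to fs − 40.7 kHz = 18.7 kHz.
108 kHz mod fs = 48.6 kHz.
48.6 kHz > fs/2 = 29.7 kHz, folds to fs − 48.6 kHz = 10.8 kHz.
178.3 kHz mod fs = 0.1 kHz.
0.1 kHz ≤ fs/2 = 29.7 kHz, appears at 0.1 kHz.
204.3 kHz mod fs = 26.1 kHz.
26.1 kHz ≤ fs/2 = 29.7 kHz, appears at 26.1 kHz.
263.7 kHz mod fs = 26.1 kHz.
26.1 kHz ≤ fs/2 = 29.7 kHz, appears at 26.1 kHz.
Distinct values: {0.1 kHz, 10.8 kHz, 18.7 kHz, 26.1 kHz}.

0.1 kHz, 10.8 kHz, 18.7 kHz, 26.1 kHz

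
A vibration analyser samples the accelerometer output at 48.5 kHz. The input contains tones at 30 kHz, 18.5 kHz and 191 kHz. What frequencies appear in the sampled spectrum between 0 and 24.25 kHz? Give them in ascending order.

3 kHz, 18.5 kHz

fs/2 = 24.25 kHz.
30 kHz > fs/2 = 24.25 kHz, folds to fs − 30 kHz = 18.5 kHz.
18.5 kHz ≤ fs/2 = 24.25 kHz, passes unchanged.
191 kHz mod fs = 45.5 kHz.
45.5 kHz > fs/2 = 24.25 kHz, folds to fs − 45.5 kHz = 3 kHz.
Distinct values: {3 kHz, 18.5 kHz}.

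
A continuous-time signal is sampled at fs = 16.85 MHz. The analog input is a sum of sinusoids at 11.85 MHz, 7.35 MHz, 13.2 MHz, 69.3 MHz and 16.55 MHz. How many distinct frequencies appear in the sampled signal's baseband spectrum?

5

fs/2 = 8.425 MHz.
11.85 MHz > fs/2 = 8.425 MHz, folds to fs − 11.85 MHz = 5 MHz.
7.35 MHz ≤ fs/2 = 8.425 MHz, passes unchanged.
13.2 MHz > fs/2 = 8.425 MHz, folds to fs − 13.2 MHz = 3.65 MHz.
69.3 MHz mod fs = 1.9 MHz.
1.9 MHz ≤ fs/2 = 8.425 MHz, appears at 1.9 MHz.
16.55 MHz > fs/2 = 8.425 MHz, folds to fs − 16.55 MHz = 0.3 MHz.
Distinct values: {0.3 MHz, 1.9 MHz, 3.65 MHz, 5 MHz, 7.35 MHz} → 5.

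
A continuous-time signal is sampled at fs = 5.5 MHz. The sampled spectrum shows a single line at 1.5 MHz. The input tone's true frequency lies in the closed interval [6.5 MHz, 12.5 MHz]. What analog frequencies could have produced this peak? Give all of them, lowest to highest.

Frequencies that alias to 1.5 MHz are k·fs ± 1.5 MHz for integer k ≥ 0.
k=0: 1.5 MHz.
k=1: 4 MHz, 7 MHz.
k=2: 9.5 MHz, 12.5 MHz.
k=3: 15 MHz, 18 MHz.
Within [6.5 MHz, 12.5 MHz]: 7 MHz, 9.5 MHz, 12.5 MHz.

7 MHz, 9.5 MHz, 12.5 MHz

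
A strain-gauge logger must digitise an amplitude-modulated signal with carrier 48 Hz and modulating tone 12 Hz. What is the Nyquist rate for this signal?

120 Hz

AM sidebands sit at fc ± fm = 36 Hz and 60 Hz.
Highest-frequency component: 60 Hz.
Nyquist rate = 2 × 60 Hz = 120 Hz.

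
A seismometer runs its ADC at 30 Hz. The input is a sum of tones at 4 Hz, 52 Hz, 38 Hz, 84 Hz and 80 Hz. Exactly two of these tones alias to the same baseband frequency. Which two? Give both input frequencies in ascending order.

fs/2 = 15 Hz.
4 Hz ≤ fs/2 = 15 Hz, passes unchanged.
52 Hz mod fs = 22 Hz.
22 Hz > fs/2 = 15 Hz, folds to fs − 22 Hz = 8 Hz.
38 Hz mod fs = 8 Hz.
8 Hz ≤ fs/2 = 15 Hz, appears at 8 Hz.
84 Hz mod fs = 24 Hz.
24 Hz > fs/2 = 15 Hz, folds to fs − 24 Hz = 6 Hz.
80 Hz mod fs = 20 Hz.
20 Hz > fs/2 = 15 Hz, folds to fs − 20 Hz = 10 Hz.
38 Hz and 52 Hz both map to 8 Hz.

38 Hz, 52 Hz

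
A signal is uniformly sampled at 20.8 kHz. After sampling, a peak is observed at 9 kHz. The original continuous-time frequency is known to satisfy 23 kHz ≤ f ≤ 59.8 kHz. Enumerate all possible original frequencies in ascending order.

Frequencies that alias to 9 kHz are k·fs ± 9 kHz for integer k ≥ 0.
k=0: 9 kHz.
k=1: 11.8 kHz, 29.8 kHz.
k=2: 32.6 kHz, 50.6 kHz.
k=3: 53.4 kHz, 71.4 kHz.
k=4: 74.2 kHz, 92.2 kHz.
Within [23 kHz, 59.8 kHz]: 29.8 kHz, 32.6 kHz, 50.6 kHz, 53.4 kHz.

29.8 kHz, 32.6 kHz, 50.6 kHz, 53.4 kHz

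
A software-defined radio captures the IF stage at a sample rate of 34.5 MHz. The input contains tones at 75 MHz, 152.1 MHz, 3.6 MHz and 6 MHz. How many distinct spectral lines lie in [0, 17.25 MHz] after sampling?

fs/2 = 17.25 MHz.
75 MHz mod fs = 6 MHz.
6 MHz ≤ fs/2 = 17.25 MHz, appears at 6 MHz.
152.1 MHz mod fs = 14.1 MHz.
14.1 MHz ≤ fs/2 = 17.25 MHz, appears at 14.1 MHz.
3.6 MHz ≤ fs/2 = 17.25 MHz, passes unchanged.
6 MHz ≤ fs/2 = 17.25 MHz, passes unchanged.
Distinct values: {3.6 MHz, 6 MHz, 14.1 MHz} → 3.

3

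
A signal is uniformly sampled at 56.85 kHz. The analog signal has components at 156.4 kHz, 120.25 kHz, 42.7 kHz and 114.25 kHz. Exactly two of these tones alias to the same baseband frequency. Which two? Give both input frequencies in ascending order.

fs/2 = 28.425 kHz.
156.4 kHz mod fs = 42.7 kHz.
42.7 kHz > fs/2 = 28.425 kHz, folds to fs − 42.7 kHz = 14.15 kHz.
120.25 kHz mod fs = 6.55 kHz.
6.55 kHz ≤ fs/2 = 28.425 kHz, appears at 6.55 kHz.
42.7 kHz > fs/2 = 28.425 kHz, folds to fs − 42.7 kHz = 14.15 kHz.
114.25 kHz mod fs = 0.55 kHz.
0.55 kHz ≤ fs/2 = 28.425 kHz, appears at 0.55 kHz.
42.7 kHz and 156.4 kHz both map to 14.15 kHz.

42.7 kHz, 156.4 kHz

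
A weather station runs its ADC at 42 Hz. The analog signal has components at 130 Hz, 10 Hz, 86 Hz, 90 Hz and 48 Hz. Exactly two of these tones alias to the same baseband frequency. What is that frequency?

fs/2 = 21 Hz.
130 Hz mod fs = 4 Hz.
4 Hz ≤ fs/2 = 21 Hz, appears at 4 Hz.
10 Hz ≤ fs/2 = 21 Hz, passes unchanged.
86 Hz mod fs = 2 Hz.
2 Hz ≤ fs/2 = 21 Hz, appears at 2 Hz.
90 Hz mod fs = 6 Hz.
6 Hz ≤ fs/2 = 21 Hz, appears at 6 Hz.
48 Hz mod fs = 6 Hz.
6 Hz ≤ fs/2 = 21 Hz, appears at 6 Hz.
48 Hz and 90 Hz both map to 6 Hz.

6 Hz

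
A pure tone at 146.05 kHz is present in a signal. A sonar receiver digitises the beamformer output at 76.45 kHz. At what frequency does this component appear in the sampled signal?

6.85 kHz

146.05 kHz mod fs = 69.6 kHz.
69.6 kHz > fs/2 = 38.225 kHz, folds to fs − 69.6 kHz = 6.85 kHz.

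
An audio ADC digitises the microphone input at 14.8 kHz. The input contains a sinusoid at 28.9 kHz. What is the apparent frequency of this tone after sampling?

0.7 kHz

28.9 kHz mod fs = 14.1 kHz.
14.1 kHz > fs/2 = 7.4 kHz, folds to fs − 14.1 kHz = 0.7 kHz.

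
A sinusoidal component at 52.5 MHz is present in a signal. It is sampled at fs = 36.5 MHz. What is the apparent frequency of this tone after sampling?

52.5 MHz mod fs = 16 MHz.
16 MHz ≤ fs/2 = 18.25 MHz, appears at 16 MHz.

16 MHz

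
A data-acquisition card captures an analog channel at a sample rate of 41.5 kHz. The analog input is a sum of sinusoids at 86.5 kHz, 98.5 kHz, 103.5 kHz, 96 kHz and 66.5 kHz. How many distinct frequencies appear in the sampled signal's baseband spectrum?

5

fs/2 = 20.75 kHz.
86.5 kHz mod fs = 3.5 kHz.
3.5 kHz ≤ fs/2 = 20.75 kHz, appears at 3.5 kHz.
98.5 kHz mod fs = 15.5 kHz.
15.5 kHz ≤ fs/2 = 20.75 kHz, appears at 15.5 kHz.
103.5 kHz mod fs = 20.5 kHz.
20.5 kHz ≤ fs/2 = 20.75 kHz, appears at 20.5 kHz.
96 kHz mod fs = 13 kHz.
13 kHz ≤ fs/2 = 20.75 kHz, appears at 13 kHz.
66.5 kHz mod fs = 25 kHz.
25 kHz > fs/2 = 20.75 kHz, folds to fs − 25 kHz = 16.5 kHz.
Distinct values: {3.5 kHz, 13 kHz, 15.5 kHz, 16.5 kHz, 20.5 kHz} → 5.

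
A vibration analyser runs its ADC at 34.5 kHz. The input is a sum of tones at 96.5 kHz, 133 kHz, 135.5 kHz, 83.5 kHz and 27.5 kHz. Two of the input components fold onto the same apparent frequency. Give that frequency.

fs/2 = 17.25 kHz.
96.5 kHz mod fs = 27.5 kHz.
27.5 kHz > fs/2 = 17.25 kHz, folds to fs − 27.5 kHz = 7 kHz.
133 kHz mod fs = 29.5 kHz.
29.5 kHz > fs/2 = 17.25 kHz, folds to fs − 29.5 kHz = 5 kHz.
135.5 kHz mod fs = 32 kHz.
32 kHz > fs/2 = 17.25 kHz, folds to fs − 32 kHz = 2.5 kHz.
83.5 kHz mod fs = 14.5 kHz.
14.5 kHz ≤ fs/2 = 17.25 kHz, appears at 14.5 kHz.
27.5 kHz > fs/2 = 17.25 kHz, folds to fs − 27.5 kHz = 7 kHz.
27.5 kHz and 96.5 kHz both map to 7 kHz.

7 kHz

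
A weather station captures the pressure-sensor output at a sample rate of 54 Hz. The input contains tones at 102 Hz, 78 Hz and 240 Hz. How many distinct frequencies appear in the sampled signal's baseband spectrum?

2

fs/2 = 27 Hz.
102 Hz mod fs = 48 Hz.
48 Hz > fs/2 = 27 Hz, folds to fs − 48 Hz = 6 Hz.
78 Hz mod fs = 24 Hz.
24 Hz ≤ fs/2 = 27 Hz, appears at 24 Hz.
240 Hz mod fs = 24 Hz.
24 Hz ≤ fs/2 = 27 Hz, appears at 24 Hz.
Distinct values: {6 Hz, 24 Hz} → 2.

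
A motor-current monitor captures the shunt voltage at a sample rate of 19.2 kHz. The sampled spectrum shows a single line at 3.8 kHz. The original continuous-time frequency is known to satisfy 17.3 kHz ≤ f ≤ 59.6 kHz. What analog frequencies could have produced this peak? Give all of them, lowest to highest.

Frequencies that alias to 3.8 kHz are k·fs ± 3.8 kHz for integer k ≥ 0.
k=0: 3.8 kHz.
k=1: 15.4 kHz, 23 kHz.
k=2: 34.6 kHz, 42.2 kHz.
k=3: 53.8 kHz, 61.4 kHz.
k=4: 73 kHz, 80.6 kHz.
Within [17.3 kHz, 59.6 kHz]: 23 kHz, 34.6 kHz, 42.2 kHz, 53.8 kHz.

23 kHz, 34.6 kHz, 42.2 kHz, 53.8 kHz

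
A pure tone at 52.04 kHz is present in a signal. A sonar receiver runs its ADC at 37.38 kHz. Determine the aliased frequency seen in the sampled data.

52.04 kHz mod fs = 14.66 kHz.
14.66 kHz ≤ fs/2 = 18.69 kHz, appears at 14.66 kHz.

14.66 kHz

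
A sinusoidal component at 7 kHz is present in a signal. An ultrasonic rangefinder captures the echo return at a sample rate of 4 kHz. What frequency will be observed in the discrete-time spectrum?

1 kHz

7 kHz mod fs = 3 kHz.
3 kHz > fs/2 = 2 kHz, folds to fs − 3 kHz = 1 kHz.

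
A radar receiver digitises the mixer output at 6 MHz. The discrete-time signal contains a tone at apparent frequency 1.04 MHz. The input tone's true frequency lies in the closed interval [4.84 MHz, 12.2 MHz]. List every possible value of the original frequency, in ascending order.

Frequencies that alias to 1.04 MHz are k·fs ± 1.04 MHz for integer k ≥ 0.
k=0: 1.04 MHz.
k=1: 4.96 MHz, 7.04 MHz.
k=2: 10.96 MHz, 13.04 MHz.
k=3: 16.96 MHz, 19.04 MHz.
Within [4.84 MHz, 12.2 MHz]: 4.96 MHz, 7.04 MHz, 10.96 MHz.

4.96 MHz, 7.04 MHz, 10.96 MHz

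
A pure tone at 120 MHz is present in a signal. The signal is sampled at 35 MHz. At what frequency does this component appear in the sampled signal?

120 MHz mod fs = 15 MHz.
15 MHz ≤ fs/2 = 17.5 MHz, appears at 15 MHz.

15 MHz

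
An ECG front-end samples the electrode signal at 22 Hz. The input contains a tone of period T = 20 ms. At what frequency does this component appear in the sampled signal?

6 Hz

T = 20 ms → f = 1/T = 50 Hz.
50 Hz mod fs = 6 Hz.
6 Hz ≤ fs/2 = 11 Hz, appears at 6 Hz.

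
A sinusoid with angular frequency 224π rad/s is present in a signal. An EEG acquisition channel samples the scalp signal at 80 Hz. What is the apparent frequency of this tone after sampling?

ω = 224π rad/s → f = ω/(2π) = 112 Hz.
112 Hz mod fs = 32 Hz.
32 Hz ≤ fs/2 = 40 Hz, appears at 32 Hz.

32 Hz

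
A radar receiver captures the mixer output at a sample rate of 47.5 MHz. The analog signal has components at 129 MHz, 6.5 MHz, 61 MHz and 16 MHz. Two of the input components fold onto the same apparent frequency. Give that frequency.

fs/2 = 23.75 MHz.
129 MHz mod fs = 34 MHz.
34 MHz > fs/2 = 23.75 MHz, folds to fs − 34 MHz = 13.5 MHz.
6.5 MHz ≤ fs/2 = 23.75 MHz, passes unchanged.
61 MHz mod fs = 13.5 MHz.
13.5 MHz ≤ fs/2 = 23.75 MHz, appears at 13.5 MHz.
16 MHz ≤ fs/2 = 23.75 MHz, passes unchanged.
61 MHz and 129 MHz both map to 13.5 MHz.

13.5 MHz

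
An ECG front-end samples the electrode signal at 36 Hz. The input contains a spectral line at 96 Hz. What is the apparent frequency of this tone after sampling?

96 Hz mod fs = 24 Hz.
24 Hz > fs/2 = 18 Hz, folds to fs − 24 Hz = 12 Hz.

12 Hz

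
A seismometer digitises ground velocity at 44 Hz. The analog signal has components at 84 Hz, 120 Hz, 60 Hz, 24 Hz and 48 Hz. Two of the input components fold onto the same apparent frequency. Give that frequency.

fs/2 = 22 Hz.
84 Hz mod fs = 40 Hz.
40 Hz > fs/2 = 22 Hz, folds to fs − 40 Hz = 4 Hz.
120 Hz mod fs = 32 Hz.
32 Hz > fs/2 = 22 Hz, folds to fs − 32 Hz = 12 Hz.
60 Hz mod fs = 16 Hz.
16 Hz ≤ fs/2 = 22 Hz, appears at 16 Hz.
24 Hz > fs/2 = 22 Hz, folds to fs − 24 Hz = 20 Hz.
48 Hz mod fs = 4 Hz.
4 Hz ≤ fs/2 = 22 Hz, appears at 4 Hz.
48 Hz and 84 Hz both map to 4 Hz.

4 Hz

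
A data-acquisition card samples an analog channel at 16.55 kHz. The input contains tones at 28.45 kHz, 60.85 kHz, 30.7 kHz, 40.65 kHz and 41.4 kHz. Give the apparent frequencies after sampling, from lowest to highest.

2.4 kHz, 4.65 kHz, 5.35 kHz, 7.55 kHz, 8.25 kHz

fs/2 = 8.275 kHz.
28.45 kHz mod fs = 11.9 kHz.
11.9 kHz > fs/2 = 8.275 kHz, folds to fs − 11.9 kHz = 4.65 kHz.
60.85 kHz mod fs = 11.2 kHz.
11.2 kHz > fs/2 = 8.275 kHz, folds to fs − 11.2 kHz = 5.35 kHz.
30.7 kHz mod fs = 14.15 kHz.
14.15 kHz > fs/2 = 8.275 kHz, folds to fs − 14.15 kHz = 2.4 kHz.
40.65 kHz mod fs = 7.55 kHz.
7.55 kHz ≤ fs/2 = 8.275 kHz, appears at 7.55 kHz.
41.4 kHz mod fs = 8.3 kHz.
8.3 kHz > fs/2 = 8.275 kHz, folds to fs − 8.3 kHz = 8.25 kHz.
Distinct values: {2.4 kHz, 4.65 kHz, 5.35 kHz, 7.55 kHz, 8.25 kHz}.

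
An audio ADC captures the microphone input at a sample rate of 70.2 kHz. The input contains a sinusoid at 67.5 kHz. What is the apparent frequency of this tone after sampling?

67.5 kHz > fs/2 = 35.1 kHz, folds to fs − 67.5 kHz = 2.7 kHz.

2.7 kHz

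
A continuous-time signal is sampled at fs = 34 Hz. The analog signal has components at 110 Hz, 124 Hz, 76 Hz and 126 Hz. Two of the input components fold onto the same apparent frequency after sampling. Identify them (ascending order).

76 Hz, 110 Hz

fs/2 = 17 Hz.
110 Hz mod fs = 8 Hz.
8 Hz ≤ fs/2 = 17 Hz, appears at 8 Hz.
124 Hz mod fs = 22 Hz.
22 Hz > fs/2 = 17 Hz, folds to fs − 22 Hz = 12 Hz.
76 Hz mod fs = 8 Hz.
8 Hz ≤ fs/2 = 17 Hz, appears at 8 Hz.
126 Hz mod fs = 24 Hz.
24 Hz > fs/2 = 17 Hz, folds to fs − 24 Hz = 10 Hz.
76 Hz and 110 Hz both map to 8 Hz.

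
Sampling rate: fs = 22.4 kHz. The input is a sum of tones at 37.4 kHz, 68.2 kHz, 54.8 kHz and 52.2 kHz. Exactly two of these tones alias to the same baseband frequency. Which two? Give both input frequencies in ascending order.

fs/2 = 11.2 kHz.
37.4 kHz mod fs = 15 kHz.
15 kHz > fs/2 = 11.2 kHz, folds to fs − 15 kHz = 7.4 kHz.
68.2 kHz mod fs = 1 kHz.
1 kHz ≤ fs/2 = 11.2 kHz, appears at 1 kHz.
54.8 kHz mod fs = 10 kHz.
10 kHz ≤ fs/2 = 11.2 kHz, appears at 10 kHz.
52.2 kHz mod fs = 7.4 kHz.
7.4 kHz ≤ fs/2 = 11.2 kHz, appears at 7.4 kHz.
37.4 kHz and 52.2 kHz both map to 7.4 kHz.

37.4 kHz, 52.2 kHz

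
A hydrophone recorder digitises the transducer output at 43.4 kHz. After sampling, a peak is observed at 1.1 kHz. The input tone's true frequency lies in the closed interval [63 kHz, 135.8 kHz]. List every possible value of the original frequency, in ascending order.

Frequencies that alias to 1.1 kHz are k·fs ± 1.1 kHz for integer k ≥ 0.
k=0: 1.1 kHz.
k=1: 42.3 kHz, 44.5 kHz.
k=2: 85.7 kHz, 87.9 kHz.
k=3: 129.1 kHz, 131.3 kHz.
k=4: 172.5 kHz, 174.7 kHz.
Within [63 kHz, 135.8 kHz]: 85.7 kHz, 87.9 kHz, 129.1 kHz, 131.3 kHz.

85.7 kHz, 87.9 kHz, 129.1 kHz, 131.3 kHz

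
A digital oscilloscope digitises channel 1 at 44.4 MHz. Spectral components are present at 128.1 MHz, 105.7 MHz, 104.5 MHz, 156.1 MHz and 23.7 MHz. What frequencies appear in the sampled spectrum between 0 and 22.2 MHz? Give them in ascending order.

fs/2 = 22.2 MHz.
128.1 MHz mod fs = 39.3 MHz.
39.3 MHz > fs/2 = 22.2 MHz, folds to fs − 39.3 MHz = 5.1 MHz.
105.7 MHz mod fs = 16.9 MHz.
16.9 MHz ≤ fs/2 = 22.2 MHz, appears at 16.9 MHz.
104.5 MHz mod fs = 15.7 MHz.
15.7 MHz ≤ fs/2 = 22.2 MHz, appears at 15.7 MHz.
156.1 MHz mod fs = 22.9 MHz.
22.9 MHz > fs/2 = 22.2 MHz, folds to fs − 22.9 MHz = 21.5 MHz.
23.7 MHz > fs/2 = 22.2 MHz, folds to fs − 23.7 MHz = 20.7 MHz.
Distinct values: {5.1 MHz, 15.7 MHz, 16.9 MHz, 20.7 MHz, 21.5 MHz}.

5.1 MHz, 15.7 MHz, 16.9 MHz, 20.7 MHz, 21.5 MHz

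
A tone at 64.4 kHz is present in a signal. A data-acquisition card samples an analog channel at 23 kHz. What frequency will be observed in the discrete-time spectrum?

64.4 kHz mod fs = 18.4 kHz.
18.4 kHz > fs/2 = 11.5 kHz, folds to fs − 18.4 kHz = 4.6 kHz.

4.6 kHz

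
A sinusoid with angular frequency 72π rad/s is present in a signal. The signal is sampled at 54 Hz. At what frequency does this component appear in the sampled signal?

ω = 72π rad/s → f = ω/(2π) = 36 Hz.
36 Hz > fs/2 = 27 Hz, folds to fs − 36 Hz = 18 Hz.

18 Hz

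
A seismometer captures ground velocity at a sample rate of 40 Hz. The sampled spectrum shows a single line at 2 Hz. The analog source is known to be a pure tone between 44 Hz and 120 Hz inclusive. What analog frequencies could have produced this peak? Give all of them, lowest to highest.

78 Hz, 82 Hz, 118 Hz

Frequencies that alias to 2 Hz are k·fs ± 2 Hz for integer k ≥ 0.
k=0: 2 Hz.
k=1: 38 Hz, 42 Hz.
k=2: 78 Hz, 82 Hz.
k=3: 118 Hz, 122 Hz.
k=4: 158 Hz, 162 Hz.
Within [44 Hz, 120 Hz]: 78 Hz, 82 Hz, 118 Hz.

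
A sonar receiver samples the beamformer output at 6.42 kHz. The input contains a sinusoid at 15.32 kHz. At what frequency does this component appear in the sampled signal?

15.32 kHz mod fs = 2.48 kHz.
2.48 kHz ≤ fs/2 = 3.21 kHz, appears at 2.48 kHz.

2.48 kHz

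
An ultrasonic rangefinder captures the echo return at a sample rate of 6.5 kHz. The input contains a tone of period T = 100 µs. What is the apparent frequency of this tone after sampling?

T = 100 µs → f = 1/T = 10 kHz.
10 kHz mod fs = 3.5 kHz.
3.5 kHz > fs/2 = 3.25 kHz, folds to fs − 3.5 kHz = 3 kHz.

3 kHz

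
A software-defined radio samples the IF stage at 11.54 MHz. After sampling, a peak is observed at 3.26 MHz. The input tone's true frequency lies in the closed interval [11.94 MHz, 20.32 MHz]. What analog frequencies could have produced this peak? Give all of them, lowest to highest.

Frequencies that alias to 3.26 MHz are k·fs ± 3.26 MHz for integer k ≥ 0.
k=0: 3.26 MHz.
k=1: 8.28 MHz, 14.8 MHz.
k=2: 19.82 MHz, 26.34 MHz.
k=3: 31.36 MHz, 37.88 MHz.
Within [11.94 MHz, 20.32 MHz]: 14.8 MHz, 19.82 MHz.

14.8 MHz, 19.82 MHz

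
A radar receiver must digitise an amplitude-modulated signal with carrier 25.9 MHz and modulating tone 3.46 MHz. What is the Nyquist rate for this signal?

58.72 MHz

AM sidebands sit at fc ± fm = 22.44 MHz and 29.36 MHz.
Highest-frequency component: 29.36 MHz.
Nyquist rate = 2 × 29.36 MHz = 58.72 MHz.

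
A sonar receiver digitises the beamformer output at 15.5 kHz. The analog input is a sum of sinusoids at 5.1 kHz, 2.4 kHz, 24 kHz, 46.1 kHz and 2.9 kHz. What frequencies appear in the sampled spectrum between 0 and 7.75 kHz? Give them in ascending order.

0.4 kHz, 2.4 kHz, 2.9 kHz, 5.1 kHz, 7 kHz

fs/2 = 7.75 kHz.
5.1 kHz ≤ fs/2 = 7.75 kHz, passes unchanged.
2.4 kHz ≤ fs/2 = 7.75 kHz, passes unchanged.
24 kHz mod fs = 8.5 kHz.
8.5 kHz > fs/2 = 7.75 kHz, folds to fs − 8.5 kHz = 7 kHz.
46.1 kHz mod fs = 15.1 kHz.
15.1 kHz > fs/2 = 7.75 kHz, folds to fs − 15.1 kHz = 0.4 kHz.
2.9 kHz ≤ fs/2 = 7.75 kHz, passes unchanged.
Distinct values: {0.4 kHz, 2.4 kHz, 2.9 kHz, 5.1 kHz, 7 kHz}.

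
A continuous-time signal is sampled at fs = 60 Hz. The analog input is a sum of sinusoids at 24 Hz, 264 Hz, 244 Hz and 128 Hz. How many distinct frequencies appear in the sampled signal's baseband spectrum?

fs/2 = 30 Hz.
24 Hz ≤ fs/2 = 30 Hz, passes unchanged.
264 Hz mod fs = 24 Hz.
24 Hz ≤ fs/2 = 30 Hz, appears at 24 Hz.
244 Hz mod fs = 4 Hz.
4 Hz ≤ fs/2 = 30 Hz, appears at 4 Hz.
128 Hz mod fs = 8 Hz.
8 Hz ≤ fs/2 = 30 Hz, appears at 8 Hz.
Distinct values: {4 Hz, 8 Hz, 24 Hz} → 3.

3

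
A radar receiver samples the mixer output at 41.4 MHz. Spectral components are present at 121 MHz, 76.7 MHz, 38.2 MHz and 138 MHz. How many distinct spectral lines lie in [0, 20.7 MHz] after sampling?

3

fs/2 = 20.7 MHz.
121 MHz mod fs = 38.2 MHz.
38.2 MHz > fs/2 = 20.7 MHz, folds to fs − 38.2 MHz = 3.2 MHz.
76.7 MHz mod fs = 35.3 MHz.
35.3 MHz > fs/2 = 20.7 MHz, folds to fs − 35.3 MHz = 6.1 MHz.
38.2 MHz > fs/2 = 20.7 MHz, folds to fs − 38.2 MHz = 3.2 MHz.
138 MHz mod fs = 13.8 MHz.
13.8 MHz ≤ fs/2 = 20.7 MHz, appears at 13.8 MHz.
Distinct values: {3.2 MHz, 6.1 MHz, 13.8 MHz} → 3.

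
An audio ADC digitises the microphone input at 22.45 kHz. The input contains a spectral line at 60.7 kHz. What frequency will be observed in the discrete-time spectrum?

60.7 kHz mod fs = 15.8 kHz.
15.8 kHz > fs/2 = 11.225 kHz, folds to fs − 15.8 kHz = 6.65 kHz.

6.65 kHz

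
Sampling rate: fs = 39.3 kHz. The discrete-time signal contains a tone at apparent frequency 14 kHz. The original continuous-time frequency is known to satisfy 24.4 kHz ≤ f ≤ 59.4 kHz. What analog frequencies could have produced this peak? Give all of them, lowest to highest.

Frequencies that alias to 14 kHz are k·fs ± 14 kHz for integer k ≥ 0.
k=0: 14 kHz.
k=1: 25.3 kHz, 53.3 kHz.
k=2: 64.6 kHz, 92.6 kHz.
Within [24.4 kHz, 59.4 kHz]: 25.3 kHz, 53.3 kHz.

25.3 kHz, 53.3 kHz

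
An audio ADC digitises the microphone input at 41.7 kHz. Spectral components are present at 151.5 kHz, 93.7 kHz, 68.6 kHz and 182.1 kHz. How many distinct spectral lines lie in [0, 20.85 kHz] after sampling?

fs/2 = 20.85 kHz.
151.5 kHz mod fs = 26.4 kHz.
26.4 kHz > fs/2 = 20.85 kHz, folds to fs − 26.4 kHz = 15.3 kHz.
93.7 kHz mod fs = 10.3 kHz.
10.3 kHz ≤ fs/2 = 20.85 kHz, appears at 10.3 kHz.
68.6 kHz mod fs = 26.9 kHz.
26.9 kHz > fs/2 = 20.85 kHz, folds to fs − 26.9 kHz = 14.8 kHz.
182.1 kHz mod fs = 15.3 kHz.
15.3 kHz ≤ fs/2 = 20.85 kHz, appears at 15.3 kHz.
Distinct values: {10.3 kHz, 14.8 kHz, 15.3 kHz} → 3.

3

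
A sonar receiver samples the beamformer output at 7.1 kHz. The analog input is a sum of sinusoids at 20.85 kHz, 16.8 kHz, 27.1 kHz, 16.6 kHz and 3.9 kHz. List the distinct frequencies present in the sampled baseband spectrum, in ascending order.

fs/2 = 3.55 kHz.
20.85 kHz mod fs = 6.65 kHz.
6.65 kHz > fs/2 = 3.55 kHz, folds to fs − 6.65 kHz = 0.45 kHz.
16.8 kHz mod fs = 2.6 kHz.
2.6 kHz ≤ fs/2 = 3.55 kHz, appears at 2.6 kHz.
27.1 kHz mod fs = 5.8 kHz.
5.8 kHz > fs/2 = 3.55 kHz, folds to fs − 5.8 kHz = 1.3 kHz.
16.6 kHz mod fs = 2.4 kHz.
2.4 kHz ≤ fs/2 = 3.55 kHz, appears at 2.4 kHz.
3.9 kHz > fs/2 = 3.55 kHz, folds to fs − 3.9 kHz = 3.2 kHz.
Distinct values: {0.45 kHz, 1.3 kHz, 2.4 kHz, 2.6 kHz, 3.2 kHz}.

0.45 kHz, 1.3 kHz, 2.4 kHz, 2.6 kHz, 3.2 kHz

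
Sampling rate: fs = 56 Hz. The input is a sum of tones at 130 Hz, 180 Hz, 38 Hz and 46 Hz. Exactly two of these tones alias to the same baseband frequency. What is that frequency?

18 Hz

fs/2 = 28 Hz.
130 Hz mod fs = 18 Hz.
18 Hz ≤ fs/2 = 28 Hz, appears at 18 Hz.
180 Hz mod fs = 12 Hz.
12 Hz ≤ fs/2 = 28 Hz, appears at 12 Hz.
38 Hz > fs/2 = 28 Hz, folds to fs − 38 Hz = 18 Hz.
46 Hz > fs/2 = 28 Hz, folds to fs − 46 Hz = 10 Hz.
38 Hz and 130 Hz both map to 18 Hz.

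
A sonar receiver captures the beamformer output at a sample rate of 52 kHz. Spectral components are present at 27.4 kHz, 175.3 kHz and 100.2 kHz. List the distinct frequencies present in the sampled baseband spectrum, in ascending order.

fs/2 = 26 kHz.
27.4 kHz > fs/2 = 26 kHz, folds to fs − 27.4 kHz = 24.6 kHz.
175.3 kHz mod fs = 19.3 kHz.
19.3 kHz ≤ fs/2 = 26 kHz, appears at 19.3 kHz.
100.2 kHz mod fs = 48.2 kHz.
48.2 kHz > fs/2 = 26 kHz, folds to fs − 48.2 kHz = 3.8 kHz.
Distinct values: {3.8 kHz, 19.3 kHz, 24.6 kHz}.

3.8 kHz, 19.3 kHz, 24.6 kHz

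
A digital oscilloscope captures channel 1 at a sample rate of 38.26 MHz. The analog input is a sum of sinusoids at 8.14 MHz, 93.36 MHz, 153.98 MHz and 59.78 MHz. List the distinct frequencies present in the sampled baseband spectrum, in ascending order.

0.94 MHz, 8.14 MHz, 16.74 MHz, 16.84 MHz

fs/2 = 19.13 MHz.
8.14 MHz ≤ fs/2 = 19.13 MHz, passes unchanged.
93.36 MHz mod fs = 16.84 MHz.
16.84 MHz ≤ fs/2 = 19.13 MHz, appears at 16.84 MHz.
153.98 MHz mod fs = 0.94 MHz.
0.94 MHz ≤ fs/2 = 19.13 MHz, appears at 0.94 MHz.
59.78 MHz mod fs = 21.52 MHz.
21.52 MHz > fs/2 = 19.13 MHz, folds to fs − 21.52 MHz = 16.74 MHz.
Distinct values: {0.94 MHz, 8.14 MHz, 16.74 MHz, 16.84 MHz}.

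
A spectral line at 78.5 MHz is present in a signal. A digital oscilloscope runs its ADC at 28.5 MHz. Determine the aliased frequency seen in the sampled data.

7 MHz

78.5 MHz mod fs = 21.5 MHz.
21.5 MHz > fs/2 = 14.25 MHz, folds to fs − 21.5 MHz = 7 MHz.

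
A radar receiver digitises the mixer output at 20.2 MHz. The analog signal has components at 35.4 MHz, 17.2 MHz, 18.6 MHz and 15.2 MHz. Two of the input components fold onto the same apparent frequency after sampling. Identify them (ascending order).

15.2 MHz, 35.4 MHz

fs/2 = 10.1 MHz.
35.4 MHz mod fs = 15.2 MHz.
15.2 MHz > fs/2 = 10.1 MHz, folds to fs − 15.2 MHz = 5 MHz.
17.2 MHz > fs/2 = 10.1 MHz, folds to fs − 17.2 MHz = 3 MHz.
18.6 MHz > fs/2 = 10.1 MHz, folds to fs − 18.6 MHz = 1.6 MHz.
15.2 MHz > fs/2 = 10.1 MHz, folds to fs − 15.2 MHz = 5 MHz.
15.2 MHz and 35.4 MHz both map to 5 MHz.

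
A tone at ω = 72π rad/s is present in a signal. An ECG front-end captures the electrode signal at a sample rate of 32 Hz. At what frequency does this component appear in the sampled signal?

ω = 72π rad/s → f = ω/(2π) = 36 Hz.
36 Hz mod fs = 4 Hz.
4 Hz ≤ fs/2 = 16 Hz, appears at 4 Hz.

4 Hz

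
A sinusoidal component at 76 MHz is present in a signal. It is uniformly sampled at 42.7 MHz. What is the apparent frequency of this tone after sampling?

76 MHz mod fs = 33.3 MHz.
33.3 MHz > fs/2 = 21.35 MHz, folds to fs − 33.3 MHz = 9.4 MHz.

9.4 MHz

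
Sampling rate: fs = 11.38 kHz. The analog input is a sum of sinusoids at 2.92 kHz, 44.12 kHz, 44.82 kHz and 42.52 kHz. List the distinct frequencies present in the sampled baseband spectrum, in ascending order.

fs/2 = 5.69 kHz.
2.92 kHz ≤ fs/2 = 5.69 kHz, passes unchanged.
44.12 kHz mod fs = 9.98 kHz.
9.98 kHz > fs/2 = 5.69 kHz, folds to fs − 9.98 kHz = 1.4 kHz.
44.82 kHz mod fs = 10.68 kHz.
10.68 kHz > fs/2 = 5.69 kHz, folds to fs − 10.68 kHz = 0.7 kHz.
42.52 kHz mod fs = 8.38 kHz.
8.38 kHz > fs/2 = 5.69 kHz, folds to fs − 8.38 kHz = 3 kHz.
Distinct values: {0.7 kHz, 1.4 kHz, 2.92 kHz, 3 kHz}.

0.7 kHz, 1.4 kHz, 2.92 kHz, 3 kHz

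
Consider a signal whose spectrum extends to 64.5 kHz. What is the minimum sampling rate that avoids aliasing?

129 kHz

Nyquist rate = 2 × 64.5 kHz = 129 kHz.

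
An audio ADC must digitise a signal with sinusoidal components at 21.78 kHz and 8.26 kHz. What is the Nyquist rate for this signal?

Highest-frequency component: 21.78 kHz.
Nyquist rate = 2 × 21.78 kHz = 43.56 kHz.

43.56 kHz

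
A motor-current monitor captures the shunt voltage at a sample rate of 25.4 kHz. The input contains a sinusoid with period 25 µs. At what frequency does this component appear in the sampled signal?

T = 25 µs → f = 1/T = 40 kHz.
40 kHz mod fs = 14.6 kHz.
14.6 kHz > fs/2 = 12.7 kHz, folds to fs − 14.6 kHz = 10.8 kHz.

10.8 kHz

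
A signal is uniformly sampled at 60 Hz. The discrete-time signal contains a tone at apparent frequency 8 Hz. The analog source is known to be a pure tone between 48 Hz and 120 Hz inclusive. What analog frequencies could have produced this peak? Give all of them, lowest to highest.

Frequencies that alias to 8 Hz are k·fs ± 8 Hz for integer k ≥ 0.
k=0: 8 Hz.
k=1: 52 Hz, 68 Hz.
k=2: 112 Hz, 128 Hz.
k=3: 172 Hz, 188 Hz.
Within [48 Hz, 120 Hz]: 52 Hz, 68 Hz, 112 Hz.

52 Hz, 68 Hz, 112 Hz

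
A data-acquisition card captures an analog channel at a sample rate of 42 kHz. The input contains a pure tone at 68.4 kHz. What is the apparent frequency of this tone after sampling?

68.4 kHz mod fs = 26.4 kHz.
26.4 kHz > fs/2 = 21 kHz, folds to fs − 26.4 kHz = 15.6 kHz.

15.6 kHz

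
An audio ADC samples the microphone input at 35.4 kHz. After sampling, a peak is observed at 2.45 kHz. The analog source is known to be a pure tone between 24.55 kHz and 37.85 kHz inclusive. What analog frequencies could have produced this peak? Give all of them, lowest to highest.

Frequencies that alias to 2.45 kHz are k·fs ± 2.45 kHz for integer k ≥ 0.
k=0: 2.45 kHz.
k=1: 32.95 kHz, 37.85 kHz.
k=2: 68.35 kHz, 73.25 kHz.
Within [24.55 kHz, 37.85 kHz]: 32.95 kHz, 37.85 kHz.

32.95 kHz, 37.85 kHz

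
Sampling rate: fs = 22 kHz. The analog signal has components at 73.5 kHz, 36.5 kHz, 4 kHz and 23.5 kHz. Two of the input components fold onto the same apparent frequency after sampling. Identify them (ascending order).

36.5 kHz, 73.5 kHz

fs/2 = 11 kHz.
73.5 kHz mod fs = 7.5 kHz.
7.5 kHz ≤ fs/2 = 11 kHz, appears at 7.5 kHz.
36.5 kHz mod fs = 14.5 kHz.
14.5 kHz > fs/2 = 11 kHz, folds to fs − 14.5 kHz = 7.5 kHz.
4 kHz ≤ fs/2 = 11 kHz, passes unchanged.
23.5 kHz mod fs = 1.5 kHz.
1.5 kHz ≤ fs/2 = 11 kHz, appears at 1.5 kHz.
36.5 kHz and 73.5 kHz both map to 7.5 kHz.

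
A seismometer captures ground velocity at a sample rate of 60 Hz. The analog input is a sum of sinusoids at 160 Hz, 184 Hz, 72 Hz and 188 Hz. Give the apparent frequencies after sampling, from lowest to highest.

4 Hz, 8 Hz, 12 Hz, 20 Hz

fs/2 = 30 Hz.
160 Hz mod fs = 40 Hz.
40 Hz > fs/2 = 30 Hz, folds to fs − 40 Hz = 20 Hz.
184 Hz mod fs = 4 Hz.
4 Hz ≤ fs/2 = 30 Hz, appears at 4 Hz.
72 Hz mod fs = 12 Hz.
12 Hz ≤ fs/2 = 30 Hz, appears at 12 Hz.
188 Hz mod fs = 8 Hz.
8 Hz ≤ fs/2 = 30 Hz, appears at 8 Hz.
Distinct values: {4 Hz, 8 Hz, 12 Hz, 20 Hz}.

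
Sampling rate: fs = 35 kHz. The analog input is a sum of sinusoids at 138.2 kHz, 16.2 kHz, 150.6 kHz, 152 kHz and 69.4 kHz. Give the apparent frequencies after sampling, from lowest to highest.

0.6 kHz, 1.8 kHz, 10.6 kHz, 12 kHz, 16.2 kHz

fs/2 = 17.5 kHz.
138.2 kHz mod fs = 33.2 kHz.
33.2 kHz > fs/2 = 17.5 kHz, folds to fs − 33.2 kHz = 1.8 kHz.
16.2 kHz ≤ fs/2 = 17.5 kHz, passes unchanged.
150.6 kHz mod fs = 10.6 kHz.
10.6 kHz ≤ fs/2 = 17.5 kHz, appears at 10.6 kHz.
152 kHz mod fs = 12 kHz.
12 kHz ≤ fs/2 = 17.5 kHz, appears at 12 kHz.
69.4 kHz mod fs = 34.4 kHz.
34.4 kHz > fs/2 = 17.5 kHz, folds to fs − 34.4 kHz = 0.6 kHz.
Distinct values: {0.6 kHz, 1.8 kHz, 10.6 kHz, 12 kHz, 16.2 kHz}.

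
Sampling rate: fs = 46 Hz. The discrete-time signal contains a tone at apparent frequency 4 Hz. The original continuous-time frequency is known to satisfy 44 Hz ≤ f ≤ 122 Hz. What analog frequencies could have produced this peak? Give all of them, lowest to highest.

Frequencies that alias to 4 Hz are k·fs ± 4 Hz for integer k ≥ 0.
k=0: 4 Hz.
k=1: 42 Hz, 50 Hz.
k=2: 88 Hz, 96 Hz.
k=3: 134 Hz, 142 Hz.
Within [44 Hz, 122 Hz]: 50 Hz, 88 Hz, 96 Hz.

50 Hz, 88 Hz, 96 Hz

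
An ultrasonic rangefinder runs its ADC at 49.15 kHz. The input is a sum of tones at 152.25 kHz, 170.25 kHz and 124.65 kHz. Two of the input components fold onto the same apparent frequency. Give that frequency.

22.8 kHz

fs/2 = 24.575 kHz.
152.25 kHz mod fs = 4.8 kHz.
4.8 kHz ≤ fs/2 = 24.575 kHz, appears at 4.8 kHz.
170.25 kHz mod fs = 22.8 kHz.
22.8 kHz ≤ fs/2 = 24.575 kHz, appears at 22.8 kHz.
124.65 kHz mod fs = 26.35 kHz.
26.35 kHz > fs/2 = 24.575 kHz, folds to fs − 26.35 kHz = 22.8 kHz.
124.65 kHz and 170.25 kHz both map to 22.8 kHz.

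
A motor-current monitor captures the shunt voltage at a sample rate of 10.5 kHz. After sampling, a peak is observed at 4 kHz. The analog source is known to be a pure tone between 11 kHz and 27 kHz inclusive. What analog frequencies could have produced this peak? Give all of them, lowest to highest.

Frequencies that alias to 4 kHz are k·fs ± 4 kHz for integer k ≥ 0.
k=0: 4 kHz.
k=1: 6.5 kHz, 14.5 kHz.
k=2: 17 kHz, 25 kHz.
k=3: 27.5 kHz, 35.5 kHz.
Within [11 kHz, 27 kHz]: 14.5 kHz, 17 kHz, 25 kHz.

14.5 kHz, 17 kHz, 25 kHz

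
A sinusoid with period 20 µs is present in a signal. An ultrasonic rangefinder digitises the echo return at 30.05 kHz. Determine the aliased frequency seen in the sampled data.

10.1 kHz

T = 20 µs → f = 1/T = 50 kHz.
50 kHz mod fs = 19.95 kHz.
19.95 kHz > fs/2 = 15.025 kHz, folds to fs − 19.95 kHz = 10.1 kHz.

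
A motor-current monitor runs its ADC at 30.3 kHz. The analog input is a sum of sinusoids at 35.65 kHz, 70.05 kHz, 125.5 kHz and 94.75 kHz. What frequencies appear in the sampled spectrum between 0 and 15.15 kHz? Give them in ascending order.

3.85 kHz, 4.3 kHz, 5.35 kHz, 9.45 kHz

fs/2 = 15.15 kHz.
35.65 kHz mod fs = 5.35 kHz.
5.35 kHz ≤ fs/2 = 15.15 kHz, appears at 5.35 kHz.
70.05 kHz mod fs = 9.45 kHz.
9.45 kHz ≤ fs/2 = 15.15 kHz, appears at 9.45 kHz.
125.5 kHz mod fs = 4.3 kHz.
4.3 kHz ≤ fs/2 = 15.15 kHz, appears at 4.3 kHz.
94.75 kHz mod fs = 3.85 kHz.
3.85 kHz ≤ fs/2 = 15.15 kHz, appears at 3.85 kHz.
Distinct values: {3.85 kHz, 4.3 kHz, 5.35 kHz, 9.45 kHz}.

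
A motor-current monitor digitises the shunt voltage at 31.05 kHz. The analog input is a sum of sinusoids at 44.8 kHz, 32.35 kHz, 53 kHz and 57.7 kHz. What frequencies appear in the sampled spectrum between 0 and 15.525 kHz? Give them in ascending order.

fs/2 = 15.525 kHz.
44.8 kHz mod fs = 13.75 kHz.
13.75 kHz ≤ fs/2 = 15.525 kHz, appears at 13.75 kHz.
32.35 kHz mod fs = 1.3 kHz.
1.3 kHz ≤ fs/2 = 15.525 kHz, appears at 1.3 kHz.
53 kHz mod fs = 21.95 kHz.
21.95 kHz > fs/2 = 15.525 kHz, folds to fs − 21.95 kHz = 9.1 kHz.
57.7 kHz mod fs = 26.65 kHz.
26.65 kHz > fs/2 = 15.525 kHz, folds to fs − 26.65 kHz = 4.4 kHz.
Distinct values: {1.3 kHz, 4.4 kHz, 9.1 kHz, 13.75 kHz}.

1.3 kHz, 4.4 kHz, 9.1 kHz, 13.75 kHz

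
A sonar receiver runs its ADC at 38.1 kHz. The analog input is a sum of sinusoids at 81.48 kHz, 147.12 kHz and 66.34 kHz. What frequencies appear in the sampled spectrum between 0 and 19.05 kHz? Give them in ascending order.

fs/2 = 19.05 kHz.
81.48 kHz mod fs = 5.28 kHz.
5.28 kHz ≤ fs/2 = 19.05 kHz, appears at 5.28 kHz.
147.12 kHz mod fs = 32.82 kHz.
32.82 kHz > fs/2 = 19.05 kHz, folds to fs − 32.82 kHz = 5.28 kHz.
66.34 kHz mod fs = 28.24 kHz.
28.24 kHz > fs/2 = 19.05 kHz, folds to fs − 28.24 kHz = 9.86 kHz.
Distinct values: {5.28 kHz, 9.86 kHz}.

5.28 kHz, 9.86 kHz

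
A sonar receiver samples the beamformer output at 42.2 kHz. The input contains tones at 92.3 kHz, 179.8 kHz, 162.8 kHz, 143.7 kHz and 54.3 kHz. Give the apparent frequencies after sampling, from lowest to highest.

6 kHz, 7.9 kHz, 11 kHz, 12.1 kHz, 17.1 kHz

fs/2 = 21.1 kHz.
92.3 kHz mod fs = 7.9 kHz.
7.9 kHz ≤ fs/2 = 21.1 kHz, appears at 7.9 kHz.
179.8 kHz mod fs = 11 kHz.
11 kHz ≤ fs/2 = 21.1 kHz, appears at 11 kHz.
162.8 kHz mod fs = 36.2 kHz.
36.2 kHz > fs/2 = 21.1 kHz, folds to fs − 36.2 kHz = 6 kHz.
143.7 kHz mod fs = 17.1 kHz.
17.1 kHz ≤ fs/2 = 21.1 kHz, appears at 17.1 kHz.
54.3 kHz mod fs = 12.1 kHz.
12.1 kHz ≤ fs/2 = 21.1 kHz, appears at 12.1 kHz.
Distinct values: {6 kHz, 7.9 kHz, 11 kHz, 12.1 kHz, 17.1 kHz}.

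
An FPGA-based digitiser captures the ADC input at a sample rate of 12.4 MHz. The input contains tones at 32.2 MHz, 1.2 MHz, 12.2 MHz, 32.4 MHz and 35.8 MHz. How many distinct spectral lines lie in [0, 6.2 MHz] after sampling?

5

fs/2 = 6.2 MHz.
32.2 MHz mod fs = 7.4 MHz.
7.4 MHz > fs/2 = 6.2 MHz, folds to fs − 7.4 MHz = 5 MHz.
1.2 MHz ≤ fs/2 = 6.2 MHz, passes unchanged.
12.2 MHz > fs/2 = 6.2 MHz, folds to fs − 12.2 MHz = 0.2 MHz.
32.4 MHz mod fs = 7.6 MHz.
7.6 MHz > fs/2 = 6.2 MHz, folds to fs − 7.6 MHz = 4.8 MHz.
35.8 MHz mod fs = 11 MHz.
11 MHz > fs/2 = 6.2 MHz, folds to fs − 11 MHz = 1.4 MHz.
Distinct values: {0.2 MHz, 1.2 MHz, 1.4 MHz, 4.8 MHz, 5 MHz} → 5.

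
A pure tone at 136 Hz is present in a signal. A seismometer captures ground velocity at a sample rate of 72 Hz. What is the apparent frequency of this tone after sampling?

136 Hz mod fs = 64 Hz.
64 Hz > fs/2 = 36 Hz, folds to fs − 64 Hz = 8 Hz.

8 Hz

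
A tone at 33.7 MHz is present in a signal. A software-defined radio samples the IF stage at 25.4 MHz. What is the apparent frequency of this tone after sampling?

8.3 MHz

33.7 MHz mod fs = 8.3 MHz.
8.3 MHz ≤ fs/2 = 12.7 MHz, appears at 8.3 MHz.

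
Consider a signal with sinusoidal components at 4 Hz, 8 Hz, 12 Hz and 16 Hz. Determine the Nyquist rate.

32 Hz

Highest-frequency component: 16 Hz.
Nyquist rate = 2 × 16 Hz = 32 Hz.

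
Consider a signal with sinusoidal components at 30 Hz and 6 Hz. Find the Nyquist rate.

60 Hz

Highest-frequency component: 30 Hz.
Nyquist rate = 2 × 30 Hz = 60 Hz.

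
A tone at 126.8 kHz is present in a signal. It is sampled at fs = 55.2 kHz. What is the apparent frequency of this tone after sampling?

16.4 kHz

126.8 kHz mod fs = 16.4 kHz.
16.4 kHz ≤ fs/2 = 27.6 kHz, appears at 16.4 kHz.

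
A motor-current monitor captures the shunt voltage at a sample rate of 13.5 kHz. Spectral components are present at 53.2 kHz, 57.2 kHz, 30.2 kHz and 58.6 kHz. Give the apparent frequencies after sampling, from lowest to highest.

0.8 kHz, 3.2 kHz, 4.6 kHz

fs/2 = 6.75 kHz.
53.2 kHz mod fs = 12.7 kHz.
12.7 kHz > fs/2 = 6.75 kHz, folds to fs − 12.7 kHz = 0.8 kHz.
57.2 kHz mod fs = 3.2 kHz.
3.2 kHz ≤ fs/2 = 6.75 kHz, appears at 3.2 kHz.
30.2 kHz mod fs = 3.2 kHz.
3.2 kHz ≤ fs/2 = 6.75 kHz, appears at 3.2 kHz.
58.6 kHz mod fs = 4.6 kHz.
4.6 kHz ≤ fs/2 = 6.75 kHz, appears at 4.6 kHz.
Distinct values: {0.8 kHz, 3.2 kHz, 4.6 kHz}.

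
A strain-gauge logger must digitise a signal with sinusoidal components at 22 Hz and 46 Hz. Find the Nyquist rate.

Highest-frequency component: 46 Hz.
Nyquist rate = 2 × 46 Hz = 92 Hz.

92 Hz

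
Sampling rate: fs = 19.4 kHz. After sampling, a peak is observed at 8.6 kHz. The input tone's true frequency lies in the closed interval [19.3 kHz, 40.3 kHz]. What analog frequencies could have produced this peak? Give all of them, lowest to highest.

28 kHz, 30.2 kHz

Frequencies that alias to 8.6 kHz are k·fs ± 8.6 kHz for integer k ≥ 0.
k=0: 8.6 kHz.
k=1: 10.8 kHz, 28 kHz.
k=2: 30.2 kHz, 47.4 kHz.
k=3: 49.6 kHz, 66.8 kHz.
Within [19.3 kHz, 40.3 kHz]: 28 kHz, 30.2 kHz.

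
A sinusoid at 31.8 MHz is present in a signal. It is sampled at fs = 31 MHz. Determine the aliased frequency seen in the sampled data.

0.8 MHz

31.8 MHz mod fs = 0.8 MHz.
0.8 MHz ≤ fs/2 = 15.5 MHz, appears at 0.8 MHz.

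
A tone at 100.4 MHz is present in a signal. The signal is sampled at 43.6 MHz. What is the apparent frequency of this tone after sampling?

100.4 MHz mod fs = 13.2 MHz.
13.2 MHz ≤ fs/2 = 21.8 MHz, appears at 13.2 MHz.

13.2 MHz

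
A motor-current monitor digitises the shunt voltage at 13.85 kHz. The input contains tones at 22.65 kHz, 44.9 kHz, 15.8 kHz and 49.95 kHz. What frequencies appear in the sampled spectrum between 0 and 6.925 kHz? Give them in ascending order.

fs/2 = 6.925 kHz.
22.65 kHz mod fs = 8.8 kHz.
8.8 kHz > fs/2 = 6.925 kHz, folds to fs − 8.8 kHz = 5.05 kHz.
44.9 kHz mod fs = 3.35 kHz.
3.35 kHz ≤ fs/2 = 6.925 kHz, appears at 3.35 kHz.
15.8 kHz mod fs = 1.95 kHz.
1.95 kHz ≤ fs/2 = 6.925 kHz, appears at 1.95 kHz.
49.95 kHz mod fs = 8.4 kHz.
8.4 kHz > fs/2 = 6.925 kHz, folds to fs − 8.4 kHz = 5.45 kHz.
Distinct values: {1.95 kHz, 3.35 kHz, 5.05 kHz, 5.45 kHz}.

1.95 kHz, 3.35 kHz, 5.05 kHz, 5.45 kHz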